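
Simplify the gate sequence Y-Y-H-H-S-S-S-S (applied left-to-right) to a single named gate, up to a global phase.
I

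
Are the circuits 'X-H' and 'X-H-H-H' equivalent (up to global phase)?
Yes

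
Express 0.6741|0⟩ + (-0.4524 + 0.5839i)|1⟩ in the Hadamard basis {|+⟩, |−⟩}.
(0.1568 + 0.4129i)|+⟩ + (0.7966 - 0.4129i)|−⟩

With |ψ⟩ = α|0⟩ + β|1⟩, the Hadamard-basis coefficients are ⟨+|ψ⟩ = (α + β)/√2 and ⟨−|ψ⟩ = (α − β)/√2.
Here α = 0.6741, β = (-0.4524 + 0.5839i): (α + β)/√2 = (0.1568 + 0.4129i), (α − β)/√2 = (0.7966 - 0.4129i).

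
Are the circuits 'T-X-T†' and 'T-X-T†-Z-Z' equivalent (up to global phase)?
Yes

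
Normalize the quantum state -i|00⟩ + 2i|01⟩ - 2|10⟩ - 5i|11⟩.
-0.1715i|00⟩ + 0.343i|01⟩ - 0.343|10⟩ - 0.8575i|11⟩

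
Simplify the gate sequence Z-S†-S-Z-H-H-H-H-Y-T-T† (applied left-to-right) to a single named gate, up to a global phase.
Y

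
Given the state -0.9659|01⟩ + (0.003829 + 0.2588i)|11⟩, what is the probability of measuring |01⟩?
0.933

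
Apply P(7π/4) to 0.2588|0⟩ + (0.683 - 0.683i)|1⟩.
0.2588|0⟩ - 0.9659i|1⟩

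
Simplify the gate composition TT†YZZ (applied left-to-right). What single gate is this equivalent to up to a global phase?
Y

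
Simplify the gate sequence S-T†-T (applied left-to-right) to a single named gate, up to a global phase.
S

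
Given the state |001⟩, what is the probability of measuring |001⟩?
1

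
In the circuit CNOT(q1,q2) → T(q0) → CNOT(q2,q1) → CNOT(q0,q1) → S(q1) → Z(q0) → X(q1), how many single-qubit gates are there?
4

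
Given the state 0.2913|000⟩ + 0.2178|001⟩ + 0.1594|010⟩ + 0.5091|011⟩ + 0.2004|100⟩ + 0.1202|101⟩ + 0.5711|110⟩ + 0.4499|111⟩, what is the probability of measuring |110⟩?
0.3262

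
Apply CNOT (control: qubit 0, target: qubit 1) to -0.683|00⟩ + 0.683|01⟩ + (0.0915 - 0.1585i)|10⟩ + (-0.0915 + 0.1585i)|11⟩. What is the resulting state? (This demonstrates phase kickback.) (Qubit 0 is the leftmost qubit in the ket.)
-0.683|00⟩ + 0.683|01⟩ + (-0.0915 + 0.1585i)|10⟩ + (0.0915 - 0.1585i)|11⟩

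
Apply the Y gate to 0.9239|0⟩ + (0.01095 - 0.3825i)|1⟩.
(-0.3825 - 0.01095i)|0⟩ + 0.9239i|1⟩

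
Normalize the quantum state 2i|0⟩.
i|0⟩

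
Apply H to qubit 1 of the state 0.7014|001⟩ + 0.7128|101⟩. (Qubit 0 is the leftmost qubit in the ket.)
0.496|001⟩ + 0.496|011⟩ + 0.504|101⟩ + 0.504|111⟩

H on qubit 1 mixes each pair of kets that differ only in qubit 1: amplitudes (a, b) of (|…0…⟩, |…1…⟩) become ((a + b)/√2, (a − b)/√2). Kets absent from the input have amplitude 0.
(|001⟩, |011⟩): (a, b) = (0.7014, 0) → (0.496, 0.496)
(|101⟩, |111⟩): (a, b) = (0.7128, 0) → (0.504, 0.504)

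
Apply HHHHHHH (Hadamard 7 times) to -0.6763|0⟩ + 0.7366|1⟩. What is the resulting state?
0.04264|0⟩ - 0.9991|1⟩

H² = I, so H^7 = H: a single Hadamard. With (a, b) = (-0.6763, 0.7366), H gives ((a + b)/√2, (a − b)/√2) = (0.04264, -0.9991).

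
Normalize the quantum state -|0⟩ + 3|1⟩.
-0.3162|0⟩ + 0.9487|1⟩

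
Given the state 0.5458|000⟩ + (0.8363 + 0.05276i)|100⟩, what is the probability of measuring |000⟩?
0.2979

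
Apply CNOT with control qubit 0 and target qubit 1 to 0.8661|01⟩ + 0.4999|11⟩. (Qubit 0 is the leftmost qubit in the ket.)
0.8661|01⟩ + 0.4999|10⟩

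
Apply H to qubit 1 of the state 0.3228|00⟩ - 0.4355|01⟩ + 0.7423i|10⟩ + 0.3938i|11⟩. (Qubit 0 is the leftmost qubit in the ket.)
-0.07969|00⟩ + 0.5362|01⟩ + 0.8033i|10⟩ + 0.2464i|11⟩

H on qubit 1 mixes each pair of kets that differ only in qubit 1: amplitudes (a, b) of (|…0…⟩, |…1…⟩) become ((a + b)/√2, (a − b)/√2). Kets absent from the input have amplitude 0.
(|00⟩, |01⟩): (a, b) = (0.3228, -0.4355) → (-0.07969, 0.5362)
(|10⟩, |11⟩): (a, b) = (0.7423i, 0.3938i) → (0.8033i, 0.2464i)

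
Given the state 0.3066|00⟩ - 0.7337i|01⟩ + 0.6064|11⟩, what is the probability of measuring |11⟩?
0.3677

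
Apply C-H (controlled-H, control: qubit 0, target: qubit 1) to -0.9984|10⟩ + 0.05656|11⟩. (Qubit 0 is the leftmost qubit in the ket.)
-0.666|10⟩ - 0.746|11⟩

C-H leaves the control-|0⟩ kets |00⟩, |01⟩ unchanged and applies H to qubit 1 on the control-|1⟩ pair (|10⟩, |11⟩).
H = [[1/√2, 1/√2], [1/√2, -1/√2]].
With a = amp(|10⟩) = -0.9984 and b = amp(|11⟩) = 0.05656:
new amp(|10⟩) = (1/√2)·a + (1/√2)·b = -0.666
new amp(|11⟩) = (1/√2)·a + (-1/√2)·b = -0.746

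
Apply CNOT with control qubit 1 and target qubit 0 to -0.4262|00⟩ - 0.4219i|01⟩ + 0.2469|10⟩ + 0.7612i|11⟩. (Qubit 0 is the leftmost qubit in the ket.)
-0.4262|00⟩ + 0.7612i|01⟩ + 0.2469|10⟩ - 0.4219i|11⟩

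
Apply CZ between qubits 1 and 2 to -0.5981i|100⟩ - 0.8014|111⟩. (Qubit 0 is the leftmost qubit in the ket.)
-0.5981i|100⟩ + 0.8014|111⟩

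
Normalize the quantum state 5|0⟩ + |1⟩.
0.9806|0⟩ + 0.1961|1⟩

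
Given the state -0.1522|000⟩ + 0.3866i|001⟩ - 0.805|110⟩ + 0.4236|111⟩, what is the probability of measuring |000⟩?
0.02316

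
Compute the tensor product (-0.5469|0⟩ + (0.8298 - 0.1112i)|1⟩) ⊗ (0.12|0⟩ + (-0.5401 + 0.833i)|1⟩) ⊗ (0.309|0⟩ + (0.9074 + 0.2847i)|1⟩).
-0.02028|000⟩ + (-0.05955 - 0.01868i)|001⟩ + (0.09127 - 0.1408i)|010⟩ + (0.3977 - 0.3293i)|011⟩ + (0.03077 - 0.004123i)|100⟩ + (0.09415 + 0.01624i)|101⟩ + (-0.1099 + 0.2321i)|110⟩ + (-0.5365 + 0.5805i)|111⟩

amp(|b₁b₂…⟩) = product of the factor amplitudes for bits b₁, b₂, …; only kets whose every factor amplitude is nonzero survive.
|000⟩: (-0.5469)(0.12)(0.309) = -0.02028
|001⟩: (-0.5469)(0.12)(0.9074 + 0.2847i) = (-0.05955 - 0.01868i)
|010⟩: (-0.5469)(-0.5401 + 0.833i)(0.309) = (0.09127 - 0.1408i)
|011⟩: (-0.5469)(-0.5401 + 0.833i)(0.9074 + 0.2847i) = (0.3977 - 0.3293i)
|100⟩: (0.8298 - 0.1112i)(0.12)(0.309) = (0.03077 - 0.004123i)
|101⟩: (0.8298 - 0.1112i)(0.12)(0.9074 + 0.2847i) = (0.09415 + 0.01624i)
|110⟩: (0.8298 - 0.1112i)(-0.5401 + 0.833i)(0.309) = (-0.1099 + 0.2321i)
|111⟩: (0.8298 - 0.1112i)(-0.5401 + 0.833i)(0.9074 + 0.2847i) = (-0.5365 + 0.5805i)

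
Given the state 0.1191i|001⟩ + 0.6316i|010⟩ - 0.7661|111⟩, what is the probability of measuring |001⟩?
0.01418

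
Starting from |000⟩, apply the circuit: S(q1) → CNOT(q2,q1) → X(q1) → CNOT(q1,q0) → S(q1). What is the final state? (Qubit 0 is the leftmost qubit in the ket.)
i|110⟩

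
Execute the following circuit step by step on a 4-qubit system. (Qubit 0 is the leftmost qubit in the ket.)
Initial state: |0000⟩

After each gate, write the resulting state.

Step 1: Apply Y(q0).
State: i|1000⟩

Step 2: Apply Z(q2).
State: i|1000⟩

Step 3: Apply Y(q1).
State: -|1100⟩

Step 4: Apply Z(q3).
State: -|1100⟩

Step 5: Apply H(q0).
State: -1/√2|0100⟩ + 1/√2|1100⟩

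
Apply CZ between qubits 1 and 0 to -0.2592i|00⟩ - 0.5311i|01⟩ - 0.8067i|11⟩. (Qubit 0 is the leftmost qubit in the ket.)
-0.2592i|00⟩ - 0.5311i|01⟩ + 0.8067i|11⟩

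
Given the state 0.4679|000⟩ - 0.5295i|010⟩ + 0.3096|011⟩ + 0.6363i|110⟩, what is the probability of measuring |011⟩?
0.09585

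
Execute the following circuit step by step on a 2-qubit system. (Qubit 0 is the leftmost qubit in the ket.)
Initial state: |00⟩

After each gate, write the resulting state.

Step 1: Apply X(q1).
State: |01⟩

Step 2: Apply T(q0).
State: |01⟩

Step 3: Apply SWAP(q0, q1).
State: |10⟩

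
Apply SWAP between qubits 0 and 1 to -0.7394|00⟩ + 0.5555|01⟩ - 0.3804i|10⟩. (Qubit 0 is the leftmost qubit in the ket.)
-0.7394|00⟩ - 0.3804i|01⟩ + 0.5555|10⟩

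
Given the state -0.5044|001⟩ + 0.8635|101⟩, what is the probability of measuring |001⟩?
0.2544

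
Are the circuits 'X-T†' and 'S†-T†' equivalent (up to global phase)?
No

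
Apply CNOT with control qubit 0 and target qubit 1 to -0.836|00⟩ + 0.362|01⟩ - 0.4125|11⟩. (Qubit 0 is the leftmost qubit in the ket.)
-0.836|00⟩ + 0.362|01⟩ - 0.4125|10⟩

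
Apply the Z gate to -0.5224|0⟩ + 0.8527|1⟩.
-0.5224|0⟩ - 0.8527|1⟩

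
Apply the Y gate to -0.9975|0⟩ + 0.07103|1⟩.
-0.07103i|0⟩ - 0.9975i|1⟩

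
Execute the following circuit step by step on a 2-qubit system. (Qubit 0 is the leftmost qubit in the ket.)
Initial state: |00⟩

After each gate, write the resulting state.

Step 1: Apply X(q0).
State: |10⟩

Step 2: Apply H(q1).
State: 1/√2|10⟩ + 1/√2|11⟩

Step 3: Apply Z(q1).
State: 1/√2|10⟩ - 1/√2|11⟩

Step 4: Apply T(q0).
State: (1/2 + (1/2)i)|10⟩ + (-1/2 - (1/2)i)|11⟩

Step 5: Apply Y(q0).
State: (1/2 - (1/2)i)|00⟩ + (-1/2 + (1/2)i)|01⟩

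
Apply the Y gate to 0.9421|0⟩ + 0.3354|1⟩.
-0.3354i|0⟩ + 0.9421i|1⟩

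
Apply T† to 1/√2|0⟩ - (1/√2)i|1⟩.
1/√2|0⟩ + (-1/2 - (1/2)i)|1⟩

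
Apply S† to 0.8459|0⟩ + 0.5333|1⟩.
0.8459|0⟩ - 0.5333i|1⟩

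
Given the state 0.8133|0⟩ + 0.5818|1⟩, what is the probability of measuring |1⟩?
0.3385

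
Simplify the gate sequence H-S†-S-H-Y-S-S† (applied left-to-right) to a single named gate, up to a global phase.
Y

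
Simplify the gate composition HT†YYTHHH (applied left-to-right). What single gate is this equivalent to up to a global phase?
I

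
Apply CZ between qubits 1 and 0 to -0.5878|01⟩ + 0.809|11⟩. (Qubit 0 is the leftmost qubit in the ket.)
-0.5878|01⟩ - 0.809|11⟩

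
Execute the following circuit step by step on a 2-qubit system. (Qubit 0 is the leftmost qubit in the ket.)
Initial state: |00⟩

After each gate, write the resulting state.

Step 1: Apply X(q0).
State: |10⟩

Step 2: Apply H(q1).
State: 1/√2|10⟩ + 1/√2|11⟩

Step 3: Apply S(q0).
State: (1/√2)i|10⟩ + (1/√2)i|11⟩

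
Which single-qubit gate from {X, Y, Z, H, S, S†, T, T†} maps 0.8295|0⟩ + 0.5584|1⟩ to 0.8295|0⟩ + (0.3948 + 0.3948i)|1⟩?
T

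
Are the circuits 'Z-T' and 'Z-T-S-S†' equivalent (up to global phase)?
Yes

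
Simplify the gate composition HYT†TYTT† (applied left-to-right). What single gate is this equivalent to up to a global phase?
H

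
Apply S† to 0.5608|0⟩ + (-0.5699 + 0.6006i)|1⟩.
0.5608|0⟩ + (0.6006 + 0.5699i)|1⟩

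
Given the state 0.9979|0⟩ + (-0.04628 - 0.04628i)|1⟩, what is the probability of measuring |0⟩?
0.9958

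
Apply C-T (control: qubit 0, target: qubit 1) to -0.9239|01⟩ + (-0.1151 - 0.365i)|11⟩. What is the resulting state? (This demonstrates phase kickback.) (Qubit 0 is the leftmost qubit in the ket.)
-0.9239|01⟩ + (0.1767 - 0.3395i)|11⟩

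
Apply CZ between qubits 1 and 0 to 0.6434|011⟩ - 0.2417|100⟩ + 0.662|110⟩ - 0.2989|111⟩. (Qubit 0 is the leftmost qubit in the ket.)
0.6434|011⟩ - 0.2417|100⟩ - 0.662|110⟩ + 0.2989|111⟩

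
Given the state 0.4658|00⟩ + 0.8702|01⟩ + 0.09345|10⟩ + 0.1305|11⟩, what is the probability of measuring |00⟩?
0.217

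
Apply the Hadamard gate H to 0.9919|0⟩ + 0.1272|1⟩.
0.7913|0⟩ + 0.6114|1⟩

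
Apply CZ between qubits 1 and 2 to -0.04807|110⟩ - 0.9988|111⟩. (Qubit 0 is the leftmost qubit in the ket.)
-0.04807|110⟩ + 0.9988|111⟩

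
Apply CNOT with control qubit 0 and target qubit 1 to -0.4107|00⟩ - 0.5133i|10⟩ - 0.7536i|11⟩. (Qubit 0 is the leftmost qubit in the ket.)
-0.4107|00⟩ - 0.7536i|10⟩ - 0.5133i|11⟩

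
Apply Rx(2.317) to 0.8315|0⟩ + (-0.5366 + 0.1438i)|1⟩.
(0.4649 + 0.4916i)|0⟩ + (-0.215 - 0.7042i)|1⟩

Rx(2.317) = [[cos(θ/2), −i·sin(θ/2)], [−i·sin(θ/2), cos(θ/2)]]; θ = 2.317, cos(θ/2) ≈ 0.400714, sin(θ/2) ≈ 0.916203.
With a = amp(|0⟩) = 0.8315 and b = amp(|1⟩) = (-0.5366 + 0.1438i):
new amp(|0⟩) = (0.400714)·a + (-0.916203i)·b = (0.4649 + 0.4916i)
new amp(|1⟩) = (-0.916203i)·a + (0.400714)·b = (-0.215 - 0.7042i)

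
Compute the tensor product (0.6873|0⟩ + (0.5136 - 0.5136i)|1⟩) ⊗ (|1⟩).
0.6873|01⟩ + (0.5136 - 0.5136i)|11⟩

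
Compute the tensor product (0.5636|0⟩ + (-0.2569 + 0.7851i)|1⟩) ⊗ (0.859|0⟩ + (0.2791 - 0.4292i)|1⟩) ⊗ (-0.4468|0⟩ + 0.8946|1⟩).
-0.2163|000⟩ + 0.4331|001⟩ + (-0.07028 + 0.1081i)|010⟩ + (0.1407 - 0.2164i)|011⟩ + (0.0986 - 0.3013i)|100⟩ + (-0.1974 + 0.6033i)|101⟩ + (-0.1185 - 0.1472i)|110⟩ + (0.2373 + 0.2947i)|111⟩

amp(|b₁b₂…⟩) = product of the factor amplitudes for bits b₁, b₂, …; only kets whose every factor amplitude is nonzero survive.
|000⟩: (0.5636)(0.859)(-0.4468) = -0.2163
|001⟩: (0.5636)(0.859)(0.8946) = 0.4331
|010⟩: (0.5636)(0.2791 - 0.4292i)(-0.4468) = (-0.07028 + 0.1081i)
|011⟩: (0.5636)(0.2791 - 0.4292i)(0.8946) = (0.1407 - 0.2164i)
|100⟩: (-0.2569 + 0.7851i)(0.859)(-0.4468) = (0.0986 - 0.3013i)
|101⟩: (-0.2569 + 0.7851i)(0.859)(0.8946) = (-0.1974 + 0.6033i)
|110⟩: (-0.2569 + 0.7851i)(0.2791 - 0.4292i)(-0.4468) = (-0.1185 - 0.1472i)
|111⟩: (-0.2569 + 0.7851i)(0.2791 - 0.4292i)(0.8946) = (0.2373 + 0.2947i)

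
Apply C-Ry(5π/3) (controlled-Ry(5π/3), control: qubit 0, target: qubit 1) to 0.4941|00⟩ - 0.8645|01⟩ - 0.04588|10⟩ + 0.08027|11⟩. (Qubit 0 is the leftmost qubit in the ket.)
0.4941|00⟩ - 0.8645|01⟩ - 0.0004018|10⟩ - 0.09246|11⟩

C-Ry(5π/3) leaves the control-|0⟩ kets |00⟩, |01⟩ unchanged and applies Ry(5π/3) to qubit 1 on the control-|1⟩ pair (|10⟩, |11⟩).
Ry(5π/3) = [[cos(θ/2), −sin(θ/2)], [sin(θ/2), cos(θ/2)]]; θ = 5π/3, cos(θ/2) ≈ -0.866025, sin(θ/2) ≈ 0.5.
With a = amp(|10⟩) = -0.04588 and b = amp(|11⟩) = 0.08027:
new amp(|10⟩) = (-0.866025)·a + (-0.5)·b = -0.0004018
new amp(|11⟩) = (0.5)·a + (-0.866025)·b = -0.09246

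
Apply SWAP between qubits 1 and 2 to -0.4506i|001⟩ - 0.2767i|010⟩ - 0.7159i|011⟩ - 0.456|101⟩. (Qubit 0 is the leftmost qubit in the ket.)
-0.2767i|001⟩ - 0.4506i|010⟩ - 0.7159i|011⟩ - 0.456|110⟩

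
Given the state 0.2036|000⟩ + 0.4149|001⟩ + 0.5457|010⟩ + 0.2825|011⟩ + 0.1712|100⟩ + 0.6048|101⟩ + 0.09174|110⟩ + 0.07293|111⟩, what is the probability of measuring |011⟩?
0.07981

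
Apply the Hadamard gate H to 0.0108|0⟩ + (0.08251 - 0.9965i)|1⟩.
(0.06598 - 0.7046i)|0⟩ + (-0.05071 + 0.7046i)|1⟩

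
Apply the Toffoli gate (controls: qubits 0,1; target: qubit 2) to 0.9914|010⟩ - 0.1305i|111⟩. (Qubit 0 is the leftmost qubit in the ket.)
0.9914|010⟩ - 0.1305i|110⟩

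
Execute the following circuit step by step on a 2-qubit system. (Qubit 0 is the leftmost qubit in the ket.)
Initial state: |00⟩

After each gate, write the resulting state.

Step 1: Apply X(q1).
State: |01⟩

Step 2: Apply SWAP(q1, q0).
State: |10⟩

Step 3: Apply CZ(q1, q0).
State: |10⟩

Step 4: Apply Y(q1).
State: i|11⟩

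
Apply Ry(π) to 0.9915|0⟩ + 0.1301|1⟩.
-0.1301|0⟩ + 0.9915|1⟩

Ry(π) = [[cos(θ/2), −sin(θ/2)], [sin(θ/2), cos(θ/2)]]; θ = π, cos(θ/2) ≈ 0, sin(θ/2) ≈ 1.
With a = amp(|0⟩) = 0.9915 and b = amp(|1⟩) = 0.1301:
new amp(|0⟩) = (-1)·b = -0.1301
new amp(|1⟩) = (1)·a = 0.9915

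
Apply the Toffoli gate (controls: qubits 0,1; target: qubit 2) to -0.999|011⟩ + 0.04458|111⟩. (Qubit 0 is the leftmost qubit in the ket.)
-0.999|011⟩ + 0.04458|110⟩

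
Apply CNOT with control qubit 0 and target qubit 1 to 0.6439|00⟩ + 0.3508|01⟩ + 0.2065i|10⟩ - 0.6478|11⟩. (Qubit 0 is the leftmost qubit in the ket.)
0.6439|00⟩ + 0.3508|01⟩ - 0.6478|10⟩ + 0.2065i|11⟩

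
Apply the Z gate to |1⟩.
-|1⟩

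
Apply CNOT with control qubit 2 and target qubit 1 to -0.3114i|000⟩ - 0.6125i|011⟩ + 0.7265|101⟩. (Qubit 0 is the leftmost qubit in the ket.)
-0.3114i|000⟩ - 0.6125i|001⟩ + 0.7265|111⟩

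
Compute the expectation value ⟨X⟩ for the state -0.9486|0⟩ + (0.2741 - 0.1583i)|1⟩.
-0.52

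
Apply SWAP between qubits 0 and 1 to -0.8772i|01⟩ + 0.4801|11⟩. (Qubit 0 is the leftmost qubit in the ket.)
-0.8772i|10⟩ + 0.4801|11⟩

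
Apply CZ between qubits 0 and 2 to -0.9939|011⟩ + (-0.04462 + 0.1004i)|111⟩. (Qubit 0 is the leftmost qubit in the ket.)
-0.9939|011⟩ + (0.04462 - 0.1004i)|111⟩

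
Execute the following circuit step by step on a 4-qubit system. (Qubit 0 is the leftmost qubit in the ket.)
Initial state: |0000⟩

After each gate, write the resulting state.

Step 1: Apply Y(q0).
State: i|1000⟩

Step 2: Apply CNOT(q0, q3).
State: i|1001⟩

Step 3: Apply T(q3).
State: (-1/√2 + (1/√2)i)|1001⟩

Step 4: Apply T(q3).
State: -|1001⟩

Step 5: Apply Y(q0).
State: i|0001⟩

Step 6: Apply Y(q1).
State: -|0101⟩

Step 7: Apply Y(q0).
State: -i|1101⟩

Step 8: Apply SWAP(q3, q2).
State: -i|1110⟩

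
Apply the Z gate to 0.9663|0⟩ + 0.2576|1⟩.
0.9663|0⟩ - 0.2576|1⟩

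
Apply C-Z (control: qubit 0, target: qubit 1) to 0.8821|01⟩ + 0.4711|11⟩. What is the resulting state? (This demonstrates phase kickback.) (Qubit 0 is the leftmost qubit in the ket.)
0.8821|01⟩ - 0.4711|11⟩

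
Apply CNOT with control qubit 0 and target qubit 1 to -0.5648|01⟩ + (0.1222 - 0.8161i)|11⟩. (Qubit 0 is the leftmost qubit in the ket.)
-0.5648|01⟩ + (0.1222 - 0.8161i)|10⟩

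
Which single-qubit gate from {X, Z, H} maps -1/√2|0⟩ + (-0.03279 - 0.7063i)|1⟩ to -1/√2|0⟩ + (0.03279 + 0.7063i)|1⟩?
Z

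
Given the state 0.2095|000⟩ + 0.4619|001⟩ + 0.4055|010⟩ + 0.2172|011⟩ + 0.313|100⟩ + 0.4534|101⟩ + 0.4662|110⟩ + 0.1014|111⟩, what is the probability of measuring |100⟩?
0.09797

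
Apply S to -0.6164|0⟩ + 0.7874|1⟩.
-0.6164|0⟩ + 0.7874i|1⟩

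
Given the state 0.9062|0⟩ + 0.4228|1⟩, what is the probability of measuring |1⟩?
0.1788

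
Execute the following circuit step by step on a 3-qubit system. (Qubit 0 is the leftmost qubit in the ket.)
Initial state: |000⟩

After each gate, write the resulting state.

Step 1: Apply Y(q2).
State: i|001⟩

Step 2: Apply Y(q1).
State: -|011⟩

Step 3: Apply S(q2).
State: -i|011⟩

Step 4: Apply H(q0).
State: -(1/√2)i|011⟩ - (1/√2)i|111⟩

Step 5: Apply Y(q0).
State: -1/√2|011⟩ + 1/√2|111⟩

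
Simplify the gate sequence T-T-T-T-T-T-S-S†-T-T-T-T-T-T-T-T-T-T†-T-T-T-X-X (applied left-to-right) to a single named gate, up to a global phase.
T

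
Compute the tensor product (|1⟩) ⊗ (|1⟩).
|11⟩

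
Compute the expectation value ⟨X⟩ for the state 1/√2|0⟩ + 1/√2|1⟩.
1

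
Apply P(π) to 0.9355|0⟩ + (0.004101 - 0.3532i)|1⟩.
0.9355|0⟩ + (-0.004101 + 0.3532i)|1⟩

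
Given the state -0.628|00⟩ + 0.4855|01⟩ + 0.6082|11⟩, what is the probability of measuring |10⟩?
0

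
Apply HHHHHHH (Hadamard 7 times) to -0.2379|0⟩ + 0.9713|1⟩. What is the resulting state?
0.5186|0⟩ - 0.855|1⟩

H² = I, so H^7 = H: a single Hadamard. With (a, b) = (-0.2379, 0.9713), H gives ((a + b)/√2, (a − b)/√2) = (0.5186, -0.855).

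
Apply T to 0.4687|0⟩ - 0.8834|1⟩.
0.4687|0⟩ + (-0.6247 - 0.6247i)|1⟩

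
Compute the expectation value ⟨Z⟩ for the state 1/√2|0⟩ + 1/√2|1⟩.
0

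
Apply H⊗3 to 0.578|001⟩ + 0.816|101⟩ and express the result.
0.4929|000⟩ - 0.4929|001⟩ + 0.4929|010⟩ - 0.4929|011⟩ - 0.08415|100⟩ + 0.08415|101⟩ - 0.08415|110⟩ + 0.08415|111⟩

H⊗3 gives amp(|y⟩) = (1/2√2) Σ_x (−1)^(x·y) amp(|x⟩), where x·y is the number of positions in which both x and y have a 1.
|000⟩: (0.578 + 0.816)/(2√2) = 0.4929
|001⟩: (-0.578 - 0.816)/(2√2) = -0.4929
|010⟩: (0.578 + 0.816)/(2√2) = 0.4929
|011⟩: (-0.578 - 0.816)/(2√2) = -0.4929
|100⟩: (0.578 - 0.816)/(2√2) = -0.08415
|101⟩: (-0.578 + 0.816)/(2√2) = 0.08415
|110⟩: (0.578 - 0.816)/(2√2) = -0.08415
|111⟩: (-0.578 + 0.816)/(2√2) = 0.08415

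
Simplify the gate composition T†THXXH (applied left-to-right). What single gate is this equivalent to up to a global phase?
I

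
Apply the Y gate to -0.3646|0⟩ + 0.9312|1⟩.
-0.9312i|0⟩ - 0.3646i|1⟩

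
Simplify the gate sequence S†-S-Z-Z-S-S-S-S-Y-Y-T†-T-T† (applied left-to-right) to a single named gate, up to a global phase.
T†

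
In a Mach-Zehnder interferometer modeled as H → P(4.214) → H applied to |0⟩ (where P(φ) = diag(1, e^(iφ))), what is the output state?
(0.261 - 0.4392i)|0⟩ + (0.739 + 0.4392i)|1⟩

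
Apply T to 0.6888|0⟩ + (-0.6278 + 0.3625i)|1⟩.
0.6888|0⟩ + (-0.7002 - 0.1876i)|1⟩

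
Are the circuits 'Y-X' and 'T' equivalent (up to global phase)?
No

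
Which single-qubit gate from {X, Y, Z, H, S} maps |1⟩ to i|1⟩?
S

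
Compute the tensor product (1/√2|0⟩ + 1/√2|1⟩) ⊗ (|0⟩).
1/√2|00⟩ + 1/√2|10⟩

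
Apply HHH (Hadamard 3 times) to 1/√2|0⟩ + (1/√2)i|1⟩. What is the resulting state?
(1/2 + (1/2)i)|0⟩ + (1/2 - (1/2)i)|1⟩

H² = I, so H^3 = H: a single Hadamard. With (a, b) = (1/√2, (1/√2)i), H gives ((a + b)/√2, (a − b)/√2) = ((1/2 + (1/2)i), (1/2 - (1/2)i)).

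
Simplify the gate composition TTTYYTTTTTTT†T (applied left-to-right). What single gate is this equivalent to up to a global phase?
T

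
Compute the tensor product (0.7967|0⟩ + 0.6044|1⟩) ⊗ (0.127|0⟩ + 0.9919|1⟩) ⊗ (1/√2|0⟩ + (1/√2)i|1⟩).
0.07155|000⟩ + 0.07155i|001⟩ + 0.5588|010⟩ + 0.5588i|011⟩ + 0.05428|100⟩ + 0.05428i|101⟩ + 0.4239|110⟩ + 0.4239i|111⟩

amp(|b₁b₂…⟩) = product of the factor amplitudes for bits b₁, b₂, …; only kets whose every factor amplitude is nonzero survive.
|000⟩: (0.7967)(0.127)(1/√2) = 0.07155
|001⟩: (0.7967)(0.127)((1/√2)i) = 0.07155i
|010⟩: (0.7967)(0.9919)(1/√2) = 0.5588
|011⟩: (0.7967)(0.9919)((1/√2)i) = 0.5588i
|100⟩: (0.6044)(0.127)(1/√2) = 0.05428
|101⟩: (0.6044)(0.127)((1/√2)i) = 0.05428i
|110⟩: (0.6044)(0.9919)(1/√2) = 0.4239
|111⟩: (0.6044)(0.9919)((1/√2)i) = 0.4239i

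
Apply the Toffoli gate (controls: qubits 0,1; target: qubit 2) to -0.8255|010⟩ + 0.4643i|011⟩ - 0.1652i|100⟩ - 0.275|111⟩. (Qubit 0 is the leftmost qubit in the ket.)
-0.8255|010⟩ + 0.4643i|011⟩ - 0.1652i|100⟩ - 0.275|110⟩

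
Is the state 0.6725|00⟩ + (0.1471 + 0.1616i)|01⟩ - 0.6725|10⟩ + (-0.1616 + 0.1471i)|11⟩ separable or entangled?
Entangled

Writing the state as a|00⟩ + b|01⟩ + c|10⟩ + d|11⟩, it is a product state iff ad − bc = 0.
Here (a, b, c, d) = (0.6725, (0.1471 + 0.1616i), -0.6725, (-0.1616 + 0.1471i)): ad − bc = (0.6725)(-0.1616 + 0.1471i) − (0.1471 + 0.1616i)(-0.6725) = (-0.009751 + 0.2076i) ≠ 0, so the state is entangled.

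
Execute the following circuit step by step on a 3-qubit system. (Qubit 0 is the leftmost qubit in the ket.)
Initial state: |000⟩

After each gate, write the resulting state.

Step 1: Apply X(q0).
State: |100⟩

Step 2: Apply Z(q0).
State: -|100⟩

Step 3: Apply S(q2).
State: -|100⟩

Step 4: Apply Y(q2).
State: -i|101⟩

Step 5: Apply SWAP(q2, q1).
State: -i|110⟩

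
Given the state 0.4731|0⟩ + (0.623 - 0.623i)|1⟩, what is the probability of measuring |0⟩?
0.2238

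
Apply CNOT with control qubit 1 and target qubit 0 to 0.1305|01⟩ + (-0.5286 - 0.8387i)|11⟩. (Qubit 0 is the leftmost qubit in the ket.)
(-0.5286 - 0.8387i)|01⟩ + 0.1305|11⟩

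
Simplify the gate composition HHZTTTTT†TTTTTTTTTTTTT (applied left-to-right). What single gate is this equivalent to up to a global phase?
Z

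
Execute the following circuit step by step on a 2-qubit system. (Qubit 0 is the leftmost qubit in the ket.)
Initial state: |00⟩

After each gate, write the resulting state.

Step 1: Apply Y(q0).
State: i|10⟩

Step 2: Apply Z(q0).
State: -i|10⟩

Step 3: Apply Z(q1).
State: -i|10⟩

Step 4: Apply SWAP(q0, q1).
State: -i|01⟩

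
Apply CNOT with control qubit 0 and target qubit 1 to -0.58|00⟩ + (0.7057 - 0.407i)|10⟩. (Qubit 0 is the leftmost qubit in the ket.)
-0.58|00⟩ + (0.7057 - 0.407i)|11⟩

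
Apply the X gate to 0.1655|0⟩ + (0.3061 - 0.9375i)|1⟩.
(0.3061 - 0.9375i)|0⟩ + 0.1655|1⟩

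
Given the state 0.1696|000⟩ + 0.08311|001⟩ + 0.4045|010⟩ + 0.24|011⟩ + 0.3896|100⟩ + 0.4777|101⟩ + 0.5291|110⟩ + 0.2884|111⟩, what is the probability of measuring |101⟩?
0.2282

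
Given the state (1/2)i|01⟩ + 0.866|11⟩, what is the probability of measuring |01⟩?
1/4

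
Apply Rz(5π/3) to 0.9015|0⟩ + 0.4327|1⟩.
(-0.7807 - 0.4508i)|0⟩ + (-0.3747 + 0.2164i)|1⟩

Rz(5π/3) = [[e^(−iθ/2), 0], [0, e^(iθ/2)]] with e^(±iθ/2) = cos(θ/2) ± i·sin(θ/2); θ = 5π/3, cos(θ/2) ≈ -0.866025, sin(θ/2) ≈ 0.5.
With a = amp(|0⟩) = 0.9015 and b = amp(|1⟩) = 0.4327:
new amp(|0⟩) = (-0.866025 - 0.5i)·a = (-0.7807 - 0.4508i)
new amp(|1⟩) = (-0.866025 + 0.5i)·b = (-0.3747 + 0.2164i)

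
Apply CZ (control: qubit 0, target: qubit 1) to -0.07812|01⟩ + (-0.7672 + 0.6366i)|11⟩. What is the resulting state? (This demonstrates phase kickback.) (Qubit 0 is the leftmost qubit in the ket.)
-0.07812|01⟩ + (0.7672 - 0.6366i)|11⟩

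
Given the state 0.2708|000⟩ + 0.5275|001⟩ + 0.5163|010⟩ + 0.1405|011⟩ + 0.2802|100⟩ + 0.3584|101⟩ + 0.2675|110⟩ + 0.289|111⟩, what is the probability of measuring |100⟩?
0.07851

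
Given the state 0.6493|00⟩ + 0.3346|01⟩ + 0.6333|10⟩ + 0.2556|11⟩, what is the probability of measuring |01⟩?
0.112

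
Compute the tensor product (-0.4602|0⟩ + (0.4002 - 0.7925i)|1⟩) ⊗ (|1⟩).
-0.4602|01⟩ + (0.4002 - 0.7925i)|11⟩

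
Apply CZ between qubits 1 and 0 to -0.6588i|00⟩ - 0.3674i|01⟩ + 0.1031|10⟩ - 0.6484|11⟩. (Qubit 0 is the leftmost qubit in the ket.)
-0.6588i|00⟩ - 0.3674i|01⟩ + 0.1031|10⟩ + 0.6484|11⟩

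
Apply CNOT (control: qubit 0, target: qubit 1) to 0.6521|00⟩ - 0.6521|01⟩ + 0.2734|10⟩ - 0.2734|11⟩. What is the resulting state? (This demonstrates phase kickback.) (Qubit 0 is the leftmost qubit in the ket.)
0.6521|00⟩ - 0.6521|01⟩ - 0.2734|10⟩ + 0.2734|11⟩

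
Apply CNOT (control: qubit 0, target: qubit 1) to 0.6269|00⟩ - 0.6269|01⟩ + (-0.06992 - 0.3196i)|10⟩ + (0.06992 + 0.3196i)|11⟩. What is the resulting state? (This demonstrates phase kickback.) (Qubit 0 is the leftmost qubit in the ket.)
0.6269|00⟩ - 0.6269|01⟩ + (0.06992 + 0.3196i)|10⟩ + (-0.06992 - 0.3196i)|11⟩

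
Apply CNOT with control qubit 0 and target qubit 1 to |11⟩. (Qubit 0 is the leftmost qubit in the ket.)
|10⟩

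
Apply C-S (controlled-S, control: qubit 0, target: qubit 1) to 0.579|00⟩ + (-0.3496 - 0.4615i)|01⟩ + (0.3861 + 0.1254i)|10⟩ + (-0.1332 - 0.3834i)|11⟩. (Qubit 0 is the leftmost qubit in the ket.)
0.579|00⟩ + (-0.3496 - 0.4615i)|01⟩ + (0.3861 + 0.1254i)|10⟩ + (0.3834 - 0.1332i)|11⟩

C-S leaves the control-|0⟩ kets |00⟩, |01⟩ unchanged and applies S to qubit 1 on the control-|1⟩ pair (|10⟩, |11⟩).
S = [[1, 0], [0, i]].
With a = amp(|10⟩) = (0.3861 + 0.1254i) and b = amp(|11⟩) = (-0.1332 - 0.3834i):
new amp(|10⟩) = (1)·a = (0.3861 + 0.1254i)
new amp(|11⟩) = (i)·b = (0.3834 - 0.1332i)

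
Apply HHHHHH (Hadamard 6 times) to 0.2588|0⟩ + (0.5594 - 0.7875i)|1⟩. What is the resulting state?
0.2588|0⟩ + (0.5594 - 0.7875i)|1⟩

H² = I, so an even number of Hadamards cancels: H^6 = I and the state is unchanged.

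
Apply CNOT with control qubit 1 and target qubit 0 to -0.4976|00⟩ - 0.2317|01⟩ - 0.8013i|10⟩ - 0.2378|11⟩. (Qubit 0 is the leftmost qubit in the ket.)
-0.4976|00⟩ - 0.2378|01⟩ - 0.8013i|10⟩ - 0.2317|11⟩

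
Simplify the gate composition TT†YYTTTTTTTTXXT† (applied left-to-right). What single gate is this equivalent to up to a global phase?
T†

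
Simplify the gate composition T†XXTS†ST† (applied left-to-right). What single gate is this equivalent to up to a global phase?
T†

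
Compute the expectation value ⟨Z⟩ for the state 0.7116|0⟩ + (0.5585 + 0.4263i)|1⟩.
0.01272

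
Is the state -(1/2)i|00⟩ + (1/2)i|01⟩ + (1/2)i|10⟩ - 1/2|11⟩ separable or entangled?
Entangled

Writing the state as a|00⟩ + b|01⟩ + c|10⟩ + d|11⟩, it is a product state iff ad − bc = 0.
Here (a, b, c, d) = (-(1/2)i, (1/2)i, (1/2)i, -1/2): ad − bc = (-(1/2)i)(-1/2) − ((1/2)i)((1/2)i) = (0.25 + 0.25i) ≠ 0, so the state is entangled.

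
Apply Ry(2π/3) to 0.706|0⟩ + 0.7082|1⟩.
-0.2603|0⟩ + 0.9655|1⟩

Ry(2π/3) = [[cos(θ/2), −sin(θ/2)], [sin(θ/2), cos(θ/2)]]; θ = 2π/3, cos(θ/2) ≈ 0.5, sin(θ/2) ≈ 0.866025.
With a = amp(|0⟩) = 0.706 and b = amp(|1⟩) = 0.7082:
new amp(|0⟩) = (0.5)·a + (-0.866025)·b = -0.2603
new amp(|1⟩) = (0.866025)·a + (0.5)·b = 0.9655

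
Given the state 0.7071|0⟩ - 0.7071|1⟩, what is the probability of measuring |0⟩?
0.5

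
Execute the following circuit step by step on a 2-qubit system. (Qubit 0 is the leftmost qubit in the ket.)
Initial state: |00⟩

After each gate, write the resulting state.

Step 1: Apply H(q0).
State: 1/√2|00⟩ + 1/√2|10⟩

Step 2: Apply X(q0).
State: 1/√2|00⟩ + 1/√2|10⟩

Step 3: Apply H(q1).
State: 1/2|00⟩ + 1/2|01⟩ + 1/2|10⟩ + 1/2|11⟩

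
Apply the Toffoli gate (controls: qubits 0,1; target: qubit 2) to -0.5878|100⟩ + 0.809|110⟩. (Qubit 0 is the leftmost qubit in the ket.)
-0.5878|100⟩ + 0.809|111⟩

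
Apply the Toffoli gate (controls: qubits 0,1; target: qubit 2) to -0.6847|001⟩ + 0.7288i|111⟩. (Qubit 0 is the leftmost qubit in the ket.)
-0.6847|001⟩ + 0.7288i|110⟩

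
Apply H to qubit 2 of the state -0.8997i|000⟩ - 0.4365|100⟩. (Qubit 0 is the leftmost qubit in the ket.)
-0.6362i|000⟩ - 0.6362i|001⟩ - 0.3087|100⟩ - 0.3087|101⟩

H on qubit 2 mixes each pair of kets that differ only in qubit 2: amplitudes (a, b) of (|…0…⟩, |…1…⟩) become ((a + b)/√2, (a − b)/√2). Kets absent from the input have amplitude 0.
(|000⟩, |001⟩): (a, b) = (-0.8997i, 0) → (-0.6362i, -0.6362i)
(|100⟩, |101⟩): (a, b) = (-0.4365, 0) → (-0.3087, -0.3087)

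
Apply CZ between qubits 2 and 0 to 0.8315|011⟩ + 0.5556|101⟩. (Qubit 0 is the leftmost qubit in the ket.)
0.8315|011⟩ - 0.5556|101⟩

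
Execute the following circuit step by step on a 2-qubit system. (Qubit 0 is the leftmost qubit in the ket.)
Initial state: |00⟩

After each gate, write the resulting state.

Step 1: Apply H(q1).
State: 1/√2|00⟩ + 1/√2|01⟩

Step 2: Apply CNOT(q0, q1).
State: 1/√2|00⟩ + 1/√2|01⟩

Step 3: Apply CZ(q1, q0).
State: 1/√2|00⟩ + 1/√2|01⟩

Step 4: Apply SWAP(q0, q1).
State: 1/√2|00⟩ + 1/√2|10⟩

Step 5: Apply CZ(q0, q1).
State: 1/√2|00⟩ + 1/√2|10⟩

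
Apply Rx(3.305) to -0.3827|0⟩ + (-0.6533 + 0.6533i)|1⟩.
(0.6824 + 0.6511i)|0⟩ + (0.05332 + 0.3281i)|1⟩

Rx(3.305) = [[cos(θ/2), −i·sin(θ/2)], [−i·sin(θ/2), cos(θ/2)]]; θ = 3.305, cos(θ/2) ≈ -0.0816128, sin(θ/2) ≈ 0.996664.
With a = amp(|0⟩) = -0.3827 and b = amp(|1⟩) = (-0.6533 + 0.6533i):
new amp(|0⟩) = (-0.0816128)·a + (-0.996664i)·b = (0.6824 + 0.6511i)
new amp(|1⟩) = (-0.996664i)·a + (-0.0816128)·b = (0.05332 + 0.3281i)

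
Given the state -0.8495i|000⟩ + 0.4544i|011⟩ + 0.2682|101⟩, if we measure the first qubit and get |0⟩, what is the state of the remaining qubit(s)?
-0.8818i|00⟩ + 0.4717i|11⟩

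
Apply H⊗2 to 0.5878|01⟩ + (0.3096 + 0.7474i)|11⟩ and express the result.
(0.4487 + 0.3737i)|00⟩ + (-0.4487 - 0.3737i)|01⟩ + (0.1391 - 0.3737i)|10⟩ + (-0.1391 + 0.3737i)|11⟩

H⊗2 gives amp(|y⟩) = (1/2) Σ_x (−1)^(x·y) amp(|x⟩), where x·y is the number of positions in which both x and y have a 1.
|00⟩: (0.5878 + (0.3096 + 0.7474i))/2 = (0.4487 + 0.3737i)
|01⟩: (-0.5878 - (0.3096 + 0.7474i))/2 = (-0.4487 - 0.3737i)
|10⟩: (0.5878 - (0.3096 + 0.7474i))/2 = (0.1391 - 0.3737i)
|11⟩: (-0.5878 + (0.3096 + 0.7474i))/2 = (-0.1391 + 0.3737i)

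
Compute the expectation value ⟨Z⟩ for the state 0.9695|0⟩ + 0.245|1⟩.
0.8799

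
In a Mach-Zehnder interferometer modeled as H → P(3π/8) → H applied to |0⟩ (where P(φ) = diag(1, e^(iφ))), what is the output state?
(0.6913 + 0.4619i)|0⟩ + (0.3087 - 0.4619i)|1⟩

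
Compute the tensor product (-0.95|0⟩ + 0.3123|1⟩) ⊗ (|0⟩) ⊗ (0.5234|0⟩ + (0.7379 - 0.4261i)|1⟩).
-0.4972|000⟩ + (-0.701 + 0.4048i)|001⟩ + 0.1635|100⟩ + (0.2304 - 0.1331i)|101⟩

amp(|b₁b₂…⟩) = product of the factor amplitudes for bits b₁, b₂, …; only kets whose every factor amplitude is nonzero survive.
|000⟩: (-0.95)(1)(0.5234) = -0.4972
|001⟩: (-0.95)(1)(0.7379 - 0.4261i) = (-0.701 + 0.4048i)
|100⟩: (0.3123)(1)(0.5234) = 0.1635
|101⟩: (0.3123)(1)(0.7379 - 0.4261i) = (0.2304 - 0.1331i)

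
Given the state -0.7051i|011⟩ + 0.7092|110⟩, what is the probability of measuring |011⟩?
0.4972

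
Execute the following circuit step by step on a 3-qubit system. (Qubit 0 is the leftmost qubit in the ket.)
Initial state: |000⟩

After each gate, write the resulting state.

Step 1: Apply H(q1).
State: 1/√2|000⟩ + 1/√2|010⟩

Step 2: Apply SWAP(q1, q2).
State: 1/√2|000⟩ + 1/√2|001⟩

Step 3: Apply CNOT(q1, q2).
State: 1/√2|000⟩ + 1/√2|001⟩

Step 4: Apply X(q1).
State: 1/√2|010⟩ + 1/√2|011⟩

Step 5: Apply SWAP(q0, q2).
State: 1/√2|010⟩ + 1/√2|110⟩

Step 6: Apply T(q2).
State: 1/√2|010⟩ + 1/√2|110⟩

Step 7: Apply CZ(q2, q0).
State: 1/√2|010⟩ + 1/√2|110⟩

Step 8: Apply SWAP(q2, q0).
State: 1/√2|010⟩ + 1/√2|011⟩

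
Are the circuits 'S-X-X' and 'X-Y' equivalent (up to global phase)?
No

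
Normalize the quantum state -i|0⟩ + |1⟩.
-(1/√2)i|0⟩ + 1/√2|1⟩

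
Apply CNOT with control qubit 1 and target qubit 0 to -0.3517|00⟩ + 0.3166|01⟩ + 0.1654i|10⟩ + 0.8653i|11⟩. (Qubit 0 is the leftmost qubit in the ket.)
-0.3517|00⟩ + 0.8653i|01⟩ + 0.1654i|10⟩ + 0.3166|11⟩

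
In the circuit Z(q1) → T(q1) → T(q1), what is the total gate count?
3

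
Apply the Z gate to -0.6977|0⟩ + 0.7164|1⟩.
-0.6977|0⟩ - 0.7164|1⟩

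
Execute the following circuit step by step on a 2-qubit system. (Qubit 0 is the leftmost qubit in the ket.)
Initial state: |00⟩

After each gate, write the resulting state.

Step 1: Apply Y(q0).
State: i|10⟩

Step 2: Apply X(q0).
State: i|00⟩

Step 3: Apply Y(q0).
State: -|10⟩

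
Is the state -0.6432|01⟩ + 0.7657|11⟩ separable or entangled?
Separable

Writing the state as a|00⟩ + b|01⟩ + c|10⟩ + d|11⟩, it is a product state iff ad − bc = 0.
Here (a, b, c, d) = (0, -0.6432, 0, 0.7657): ad − bc = (0)(0.7657) − (-0.6432)(0) = 0, so the state is separable.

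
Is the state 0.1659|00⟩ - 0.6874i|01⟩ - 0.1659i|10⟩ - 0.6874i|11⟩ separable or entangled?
Entangled

Writing the state as a|00⟩ + b|01⟩ + c|10⟩ + d|11⟩, it is a product state iff ad − bc = 0.
Here (a, b, c, d) = (0.1659, -0.6874i, -0.1659i, -0.6874i): ad − bc = (0.1659)(-0.6874i) − (-0.6874i)(-0.1659i) = (0.114 - 0.114i) ≠ 0, so the state is entangled.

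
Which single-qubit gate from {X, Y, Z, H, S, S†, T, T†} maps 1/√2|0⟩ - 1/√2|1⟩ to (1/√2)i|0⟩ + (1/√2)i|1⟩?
Y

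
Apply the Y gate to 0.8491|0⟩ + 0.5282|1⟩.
-0.5282i|0⟩ + 0.8491i|1⟩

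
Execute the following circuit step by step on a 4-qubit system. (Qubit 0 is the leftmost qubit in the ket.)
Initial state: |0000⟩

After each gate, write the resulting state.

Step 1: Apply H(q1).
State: 1/√2|0000⟩ + 1/√2|0100⟩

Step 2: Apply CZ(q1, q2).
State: 1/√2|0000⟩ + 1/√2|0100⟩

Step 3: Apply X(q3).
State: 1/√2|0001⟩ + 1/√2|0101⟩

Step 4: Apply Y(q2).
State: (1/√2)i|0011⟩ + (1/√2)i|0111⟩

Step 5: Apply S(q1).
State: (1/√2)i|0011⟩ - 1/√2|0111⟩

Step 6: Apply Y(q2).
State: 1/√2|0001⟩ + (1/√2)i|0101⟩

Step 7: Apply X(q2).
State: 1/√2|0011⟩ + (1/√2)i|0111⟩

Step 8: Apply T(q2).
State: (1/2 + (1/2)i)|0011⟩ + (-1/2 + (1/2)i)|0111⟩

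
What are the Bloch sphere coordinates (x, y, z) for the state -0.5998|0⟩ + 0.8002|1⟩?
(-0.9599, 0, -0.2806)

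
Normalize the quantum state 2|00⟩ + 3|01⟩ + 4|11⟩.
0.3714|00⟩ + 0.5571|01⟩ + 0.7428|11⟩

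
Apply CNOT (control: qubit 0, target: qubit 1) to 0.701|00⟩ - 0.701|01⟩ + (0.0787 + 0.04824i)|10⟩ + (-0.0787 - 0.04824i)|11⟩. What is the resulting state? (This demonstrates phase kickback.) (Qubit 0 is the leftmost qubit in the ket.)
0.701|00⟩ - 0.701|01⟩ + (-0.0787 - 0.04824i)|10⟩ + (0.0787 + 0.04824i)|11⟩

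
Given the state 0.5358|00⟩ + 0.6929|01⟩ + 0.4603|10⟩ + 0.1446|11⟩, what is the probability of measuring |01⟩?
0.4801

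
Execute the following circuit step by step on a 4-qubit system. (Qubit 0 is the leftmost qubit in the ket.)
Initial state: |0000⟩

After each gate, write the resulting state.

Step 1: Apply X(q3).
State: |0001⟩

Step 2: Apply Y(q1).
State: i|0101⟩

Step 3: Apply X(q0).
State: i|1101⟩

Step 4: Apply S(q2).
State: i|1101⟩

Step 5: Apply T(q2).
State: i|1101⟩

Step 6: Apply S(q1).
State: -|1101⟩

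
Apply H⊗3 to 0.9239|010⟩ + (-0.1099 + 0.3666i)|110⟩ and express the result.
(0.2878 + 0.1296i)|000⟩ + (0.2878 + 0.1296i)|001⟩ + (-0.2878 - 0.1296i)|010⟩ + (-0.2878 - 0.1296i)|011⟩ + (0.3655 - 0.1296i)|100⟩ + (0.3655 - 0.1296i)|101⟩ + (-0.3655 + 0.1296i)|110⟩ + (-0.3655 + 0.1296i)|111⟩

H⊗3 gives amp(|y⟩) = (1/2√2) Σ_x (−1)^(x·y) amp(|x⟩), where x·y is the number of positions in which both x and y have a 1.
|000⟩: (0.9239 + (-0.1099 + 0.3666i))/(2√2) = (0.2878 + 0.1296i)
|001⟩: (0.9239 + (-0.1099 + 0.3666i))/(2√2) = (0.2878 + 0.1296i)
|010⟩: (-0.9239 - (-0.1099 + 0.3666i))/(2√2) = (-0.2878 - 0.1296i)
|011⟩: (-0.9239 - (-0.1099 + 0.3666i))/(2√2) = (-0.2878 - 0.1296i)
|100⟩: (0.9239 - (-0.1099 + 0.3666i))/(2√2) = (0.3655 - 0.1296i)
|101⟩: (0.9239 - (-0.1099 + 0.3666i))/(2√2) = (0.3655 - 0.1296i)
|110⟩: (-0.9239 + (-0.1099 + 0.3666i))/(2√2) = (-0.3655 + 0.1296i)
|111⟩: (-0.9239 + (-0.1099 + 0.3666i))/(2√2) = (-0.3655 + 0.1296i)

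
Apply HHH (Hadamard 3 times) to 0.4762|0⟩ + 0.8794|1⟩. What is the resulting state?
0.9586|0⟩ - 0.2851|1⟩

H² = I, so H^3 = H: a single Hadamard. With (a, b) = (0.4762, 0.8794), H gives ((a + b)/√2, (a − b)/√2) = (0.9586, -0.2851).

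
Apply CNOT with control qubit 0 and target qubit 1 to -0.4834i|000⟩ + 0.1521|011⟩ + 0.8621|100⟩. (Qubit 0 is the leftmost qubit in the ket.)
-0.4834i|000⟩ + 0.1521|011⟩ + 0.8621|110⟩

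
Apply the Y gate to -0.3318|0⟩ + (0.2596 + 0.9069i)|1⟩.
(0.9069 - 0.2596i)|0⟩ - 0.3318i|1⟩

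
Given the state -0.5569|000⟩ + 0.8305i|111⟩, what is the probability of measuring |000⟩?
0.3101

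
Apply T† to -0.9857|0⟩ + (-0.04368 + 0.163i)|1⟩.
-0.9857|0⟩ + (0.08437 + 0.1461i)|1⟩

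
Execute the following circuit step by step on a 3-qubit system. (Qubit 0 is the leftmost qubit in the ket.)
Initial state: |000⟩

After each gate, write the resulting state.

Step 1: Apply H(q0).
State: 1/√2|000⟩ + 1/√2|100⟩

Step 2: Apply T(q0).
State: 1/√2|000⟩ + (1/2 + (1/2)i)|100⟩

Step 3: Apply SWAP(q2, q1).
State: 1/√2|000⟩ + (1/2 + (1/2)i)|100⟩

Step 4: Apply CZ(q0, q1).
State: 1/√2|000⟩ + (1/2 + (1/2)i)|100⟩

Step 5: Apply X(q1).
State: 1/√2|010⟩ + (1/2 + (1/2)i)|110⟩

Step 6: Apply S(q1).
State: (1/√2)i|010⟩ + (-1/2 + (1/2)i)|110⟩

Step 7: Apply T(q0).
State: (1/√2)i|010⟩ - 1/√2|110⟩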